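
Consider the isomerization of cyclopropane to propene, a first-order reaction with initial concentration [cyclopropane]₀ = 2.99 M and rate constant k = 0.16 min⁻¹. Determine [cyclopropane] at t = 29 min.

0.02888 M

Step 1: For a first-order reaction: [cyclopropane] = [cyclopropane]₀ × e^(-kt)
Step 2: [cyclopropane] = 2.99 × e^(-0.16 × 29)
Step 3: [cyclopropane] = 2.99 × e^(-4.64)
Step 4: [cyclopropane] = 2.99 × 0.0096577 = 0.02888 M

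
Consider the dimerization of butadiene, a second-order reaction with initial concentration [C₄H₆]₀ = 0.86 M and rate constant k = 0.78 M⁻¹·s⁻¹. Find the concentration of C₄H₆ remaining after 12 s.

0.09503 M

Step 1: For a second-order reaction: 1/[C₄H₆] = 1/[C₄H₆]₀ + kt
Step 2: 1/[C₄H₆] = 1/0.86 + 0.78 × 12
Step 3: 1/[C₄H₆] = 1.163 + 9.36 = 10.52
Step 4: [C₄H₆] = 1/10.52 = 0.09503 M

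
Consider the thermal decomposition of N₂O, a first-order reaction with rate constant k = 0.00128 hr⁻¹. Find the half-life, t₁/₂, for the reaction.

541.5 hr

Step 1: For a first-order reaction, t₁/₂ = ln(2)/k
Step 2: t₁/₂ = ln(2)/0.00128
Step 3: t₁/₂ = 0.6931/0.00128 = 541.5 hr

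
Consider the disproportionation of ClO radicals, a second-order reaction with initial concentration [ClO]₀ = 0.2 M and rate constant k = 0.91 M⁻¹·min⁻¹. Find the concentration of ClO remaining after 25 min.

0.03604 M

Step 1: For a second-order reaction: 1/[ClO] = 1/[ClO]₀ + kt
Step 2: 1/[ClO] = 1/0.2 + 0.91 × 25
Step 3: 1/[ClO] = 5 + 22.75 = 27.75
Step 4: [ClO] = 1/27.75 = 0.03604 M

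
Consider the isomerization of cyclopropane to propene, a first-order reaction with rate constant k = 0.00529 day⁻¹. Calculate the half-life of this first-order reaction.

131 day

Step 1: For a first-order reaction, t₁/₂ = ln(2)/k
Step 2: t₁/₂ = ln(2)/0.00529
Step 3: t₁/₂ = 0.6931/0.00529 = 131 day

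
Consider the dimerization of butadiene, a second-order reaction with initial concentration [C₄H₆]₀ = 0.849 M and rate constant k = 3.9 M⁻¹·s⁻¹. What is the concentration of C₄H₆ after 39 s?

0.006524 M

Step 1: For a second-order reaction: 1/[C₄H₆] = 1/[C₄H₆]₀ + kt
Step 2: 1/[C₄H₆] = 1/0.849 + 3.9 × 39
Step 3: 1/[C₄H₆] = 1.178 + 152.1 = 153.3
Step 4: [C₄H₆] = 1/153.3 = 0.006524 M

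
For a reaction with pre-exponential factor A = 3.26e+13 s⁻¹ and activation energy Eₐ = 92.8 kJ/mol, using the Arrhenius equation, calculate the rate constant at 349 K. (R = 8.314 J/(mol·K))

4.20e-01 s⁻¹

Step 1: Use the Arrhenius equation: k = A × exp(-Eₐ/RT)
Step 2: Convert Eₐ to J/mol: 92.8 kJ/mol = 92800 J/mol
Step 3: Calculate the exponent: -Eₐ/(RT) = -92800/(8.314 × 349) = -31.98251
Step 4: k = 3.26e+13 × exp(-31.98251)
Step 5: k = 3.26e+13 × 1.28876e-14 = 4.2014e-01 s⁻¹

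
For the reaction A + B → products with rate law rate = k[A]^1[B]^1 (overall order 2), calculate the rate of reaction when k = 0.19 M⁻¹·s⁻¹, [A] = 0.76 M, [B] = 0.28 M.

0.04043 M/s

Step 1: The rate law is rate = k[A]^1[B]^1, overall order = 1+1 = 2
Step 2: Substitute values: rate = 0.19 × (0.76)^1 × (0.28)^1
Step 3: rate = 0.19 × 0.76 × 0.28 = 0.040432 M/s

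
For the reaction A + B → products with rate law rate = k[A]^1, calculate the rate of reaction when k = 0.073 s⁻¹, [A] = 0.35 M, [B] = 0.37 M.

0.02555 M/s

Step 1: The rate law is rate = k[A]^1
Step 2: Note that the rate does not depend on [B] (zero order in B).
Step 3: rate = 0.073 × (0.35)^1 = 0.02555 M/s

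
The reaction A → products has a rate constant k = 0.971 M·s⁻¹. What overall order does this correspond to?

zeroth order (0)

Step 1: The units of k for an nth-order reaction are (concentration)^(1-n)·(time)⁻¹.
Step 2: Here k has units M·s⁻¹, so the concentration exponent is 1.
Step 3: 1 - n = 1 ⇒ n = 0. The reaction is zeroth order.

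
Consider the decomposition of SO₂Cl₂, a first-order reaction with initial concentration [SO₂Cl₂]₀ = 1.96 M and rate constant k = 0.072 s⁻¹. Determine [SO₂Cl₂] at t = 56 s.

0.03477 M

Step 1: For a first-order reaction: [SO₂Cl₂] = [SO₂Cl₂]₀ × e^(-kt)
Step 2: [SO₂Cl₂] = 1.96 × e^(-0.072 × 56)
Step 3: [SO₂Cl₂] = 1.96 × e^(-4.032)
Step 4: [SO₂Cl₂] = 1.96 × 0.0177388 = 0.03477 M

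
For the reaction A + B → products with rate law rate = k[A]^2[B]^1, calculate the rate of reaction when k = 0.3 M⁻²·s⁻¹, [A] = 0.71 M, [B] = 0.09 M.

0.01361 M/s

Step 1: The rate law is rate = k[A]^2[B]^1
Step 2: Substitute: rate = 0.3 × (0.71)^2 × (0.09)^1
Step 3: rate = 0.3 × 0.5041 × 0.09 = 0.0136107 M/s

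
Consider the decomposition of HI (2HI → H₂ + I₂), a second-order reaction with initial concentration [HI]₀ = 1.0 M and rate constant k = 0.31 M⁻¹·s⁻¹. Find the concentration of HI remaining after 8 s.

0.2874 M

Step 1: For a second-order reaction: 1/[HI] = 1/[HI]₀ + kt
Step 2: 1/[HI] = 1/1.0 + 0.31 × 8
Step 3: 1/[HI] = 1 + 2.48 = 3.48
Step 4: [HI] = 1/3.48 = 0.2874 M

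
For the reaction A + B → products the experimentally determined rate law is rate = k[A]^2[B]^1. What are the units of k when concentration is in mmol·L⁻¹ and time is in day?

(mmol·L⁻¹)⁻²·day⁻¹

Step 1: Overall order = 2 + 1 = 3.
Step 2: rate has units mmol·L⁻¹·day⁻¹; [A]^2[B]^1 has units (mmol·L⁻¹)^3.
Step 3: k = rate/([A]^2[B]^1), so units of k = (mmol·L⁻¹)^(1-3)·day⁻¹ = (mmol·L⁻¹)⁻²·day⁻¹.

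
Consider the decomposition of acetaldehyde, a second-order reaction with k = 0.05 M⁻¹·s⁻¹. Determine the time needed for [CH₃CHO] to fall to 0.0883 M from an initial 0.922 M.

204.8 s

Step 1: For second-order: t = (1/[CH₃CHO] - 1/[CH₃CHO]₀)/k
Step 2: t = (1/0.0883 - 1/0.922)/0.05
Step 3: t = (11.33 - 1.085)/0.05
Step 4: t = 10.24/0.05 = 204.8 s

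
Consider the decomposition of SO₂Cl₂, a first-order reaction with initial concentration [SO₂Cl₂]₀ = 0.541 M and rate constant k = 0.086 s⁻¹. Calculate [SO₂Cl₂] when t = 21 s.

0.08889 M

Step 1: For a first-order reaction: [SO₂Cl₂] = [SO₂Cl₂]₀ × e^(-kt)
Step 2: [SO₂Cl₂] = 0.541 × e^(-0.086 × 21)
Step 3: [SO₂Cl₂] = 0.541 × e^(-1.806)
Step 4: [SO₂Cl₂] = 0.541 × 0.16431 = 0.08889 M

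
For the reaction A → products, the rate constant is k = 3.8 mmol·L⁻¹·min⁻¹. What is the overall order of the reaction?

zeroth order (0)

Step 1: The units of k for an nth-order reaction are (concentration)^(1-n)·(time)⁻¹.
Step 2: Here k has units mmol·L⁻¹·min⁻¹, so the concentration exponent is 1.
Step 3: 1 - n = 1 ⇒ n = 0. The reaction is zeroth order.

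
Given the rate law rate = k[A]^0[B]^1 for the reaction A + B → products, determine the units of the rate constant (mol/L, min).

min⁻¹

Step 1: Overall order = 0 + 1 = 1.
Step 2: rate has units mol/L·min⁻¹; [A]^0[B]^1 has units (mol/L)^1.
Step 3: k = rate/([A]^0[B]^1), so units of k = (mol/L)^(1-1)·min⁻¹ = min⁻¹.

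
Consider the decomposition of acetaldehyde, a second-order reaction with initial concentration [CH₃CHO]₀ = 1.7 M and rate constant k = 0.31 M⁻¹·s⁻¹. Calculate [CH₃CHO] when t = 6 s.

0.4085 M

Step 1: For a second-order reaction: 1/[CH₃CHO] = 1/[CH₃CHO]₀ + kt
Step 2: 1/[CH₃CHO] = 1/1.7 + 0.31 × 6
Step 3: 1/[CH₃CHO] = 0.5882 + 1.86 = 2.448
Step 4: [CH₃CHO] = 1/2.448 = 0.4085 M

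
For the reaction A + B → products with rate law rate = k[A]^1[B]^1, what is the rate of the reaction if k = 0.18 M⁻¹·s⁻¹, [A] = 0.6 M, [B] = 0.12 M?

0.01296 M/s

Step 1: The rate law is rate = k[A]^1[B]^1
Step 2: Substitute: rate = 0.18 × (0.6)^1 × (0.12)^1
Step 3: rate = 0.18 × 0.6 × 0.12 = 0.01296 M/s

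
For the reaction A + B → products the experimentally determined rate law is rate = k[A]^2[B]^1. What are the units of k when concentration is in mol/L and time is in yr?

(mol/L)⁻²·yr⁻¹

Step 1: Overall order = 2 + 1 = 3.
Step 2: rate has units mol/L·yr⁻¹; [A]^2[B]^1 has units (mol/L)^3.
Step 3: k = rate/([A]^2[B]^1), so units of k = (mol/L)^(1-3)·yr⁻¹ = (mol/L)⁻²·yr⁻¹.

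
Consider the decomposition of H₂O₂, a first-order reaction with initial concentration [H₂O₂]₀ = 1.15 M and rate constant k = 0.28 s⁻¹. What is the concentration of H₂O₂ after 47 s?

2.215e-06 M

Step 1: For a first-order reaction: [H₂O₂] = [H₂O₂]₀ × e^(-kt)
Step 2: [H₂O₂] = 1.15 × e^(-0.28 × 47)
Step 3: [H₂O₂] = 1.15 × e^(-13.16)
Step 4: [H₂O₂] = 1.15 × 1.92613e-06 = 2.215e-06 M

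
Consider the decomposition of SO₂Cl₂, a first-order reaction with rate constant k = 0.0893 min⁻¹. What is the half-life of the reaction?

7.762 min

Step 1: For a first-order reaction, t₁/₂ = ln(2)/k
Step 2: t₁/₂ = ln(2)/0.0893
Step 3: t₁/₂ = 0.6931/0.0893 = 7.762 min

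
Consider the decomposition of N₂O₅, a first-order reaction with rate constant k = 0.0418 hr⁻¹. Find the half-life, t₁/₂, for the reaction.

16.58 hr

Step 1: For a first-order reaction, t₁/₂ = ln(2)/k
Step 2: t₁/₂ = ln(2)/0.0418
Step 3: t₁/₂ = 0.6931/0.0418 = 16.58 hr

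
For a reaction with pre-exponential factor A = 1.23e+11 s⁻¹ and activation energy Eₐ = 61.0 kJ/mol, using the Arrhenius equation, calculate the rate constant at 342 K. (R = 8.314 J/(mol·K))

5.93e+01 s⁻¹

Step 1: Use the Arrhenius equation: k = A × exp(-Eₐ/RT)
Step 2: Convert Eₐ to J/mol: 61.0 kJ/mol = 61000 J/mol
Step 3: Calculate the exponent: -Eₐ/(RT) = -61000/(8.314 × 342) = -21.45328
Step 4: k = 1.23e+11 × exp(-21.45328)
Step 5: k = 1.23e+11 × 4.81902e-10 = 5.9274e+01 s⁻¹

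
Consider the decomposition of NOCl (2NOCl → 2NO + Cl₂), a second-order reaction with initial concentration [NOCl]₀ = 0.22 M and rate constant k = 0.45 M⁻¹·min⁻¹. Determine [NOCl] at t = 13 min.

0.0962 M

Step 1: For a second-order reaction: 1/[NOCl] = 1/[NOCl]₀ + kt
Step 2: 1/[NOCl] = 1/0.22 + 0.45 × 13
Step 3: 1/[NOCl] = 4.545 + 5.85 = 10.4
Step 4: [NOCl] = 1/10.4 = 0.0962 M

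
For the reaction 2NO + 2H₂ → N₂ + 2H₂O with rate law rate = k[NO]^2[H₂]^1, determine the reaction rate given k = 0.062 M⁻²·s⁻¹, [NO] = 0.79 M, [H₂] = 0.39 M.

0.01509 M/s

Step 1: The rate law is rate = k[NO]^2[H₂]^1
Step 2: Substitute: rate = 0.062 × (0.79)^2 × (0.39)^1
Step 3: rate = 0.062 × 0.6241 × 0.39 = 0.0150907 M/s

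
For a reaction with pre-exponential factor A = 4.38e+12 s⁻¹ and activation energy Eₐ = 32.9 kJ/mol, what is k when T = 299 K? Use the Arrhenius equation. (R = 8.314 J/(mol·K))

7.83e+06 s⁻¹

Step 1: Use the Arrhenius equation: k = A × exp(-Eₐ/RT)
Step 2: Convert Eₐ to J/mol: 32.9 kJ/mol = 32900 J/mol
Step 3: Calculate the exponent: -Eₐ/(RT) = -32900/(8.314 × 299) = -13.23472
Step 4: k = 4.38e+12 × exp(-13.23472)
Step 5: k = 4.38e+12 × 1.78745e-06 = 7.8290e+06 s⁻¹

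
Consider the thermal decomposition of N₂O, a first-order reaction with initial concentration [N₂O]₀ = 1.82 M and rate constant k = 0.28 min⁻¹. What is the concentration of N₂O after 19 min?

0.008905 M

Step 1: For a first-order reaction: [N₂O] = [N₂O]₀ × e^(-kt)
Step 2: [N₂O] = 1.82 × e^(-0.28 × 19)
Step 3: [N₂O] = 1.82 × e^(-5.32)
Step 4: [N₂O] = 1.82 × 0.00489275 = 0.008905 M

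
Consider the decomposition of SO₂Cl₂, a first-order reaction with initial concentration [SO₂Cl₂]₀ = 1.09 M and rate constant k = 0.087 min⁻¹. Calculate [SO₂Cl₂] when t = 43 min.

0.02587 M

Step 1: For a first-order reaction: [SO₂Cl₂] = [SO₂Cl₂]₀ × e^(-kt)
Step 2: [SO₂Cl₂] = 1.09 × e^(-0.087 × 43)
Step 3: [SO₂Cl₂] = 1.09 × e^(-3.741)
Step 4: [SO₂Cl₂] = 1.09 × 0.0237304 = 0.02587 M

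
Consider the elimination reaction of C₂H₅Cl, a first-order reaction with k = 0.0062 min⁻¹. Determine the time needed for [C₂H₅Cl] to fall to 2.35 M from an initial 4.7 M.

111.8 min

Step 1: For first-order: t = ln([C₂H₅Cl]₀/[C₂H₅Cl])/k
Step 2: t = ln(4.7/2.35)/0.0062
Step 3: t = ln(2)/0.0062
Step 4: t = 0.6931/0.0062 = 111.8 min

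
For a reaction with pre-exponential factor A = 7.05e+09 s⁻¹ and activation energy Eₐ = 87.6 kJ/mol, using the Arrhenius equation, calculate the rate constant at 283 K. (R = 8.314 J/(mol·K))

4.77e-07 s⁻¹

Step 1: Use the Arrhenius equation: k = A × exp(-Eₐ/RT)
Step 2: Convert Eₐ to J/mol: 87.6 kJ/mol = 87600 J/mol
Step 3: Calculate the exponent: -Eₐ/(RT) = -87600/(8.314 × 283) = -37.23125
Step 4: k = 7.05e+09 × exp(-37.23125)
Step 5: k = 7.05e+09 × 6.77132e-17 = 4.7738e-07 s⁻¹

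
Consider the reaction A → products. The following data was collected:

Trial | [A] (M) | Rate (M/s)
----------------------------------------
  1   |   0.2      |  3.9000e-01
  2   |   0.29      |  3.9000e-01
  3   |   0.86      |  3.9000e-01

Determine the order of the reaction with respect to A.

zeroth order (0)

Step 1: Compare trials - when concentration changes, rate stays constant.
Step 2: rate₂/rate₁ = 3.9000e-01/3.9000e-01 = 1
Step 3: [A]₂/[A]₁ = 0.29/0.2 = 1.45
Step 4: Since rate ratio ≈ (conc ratio)^0, the reaction is zeroth order.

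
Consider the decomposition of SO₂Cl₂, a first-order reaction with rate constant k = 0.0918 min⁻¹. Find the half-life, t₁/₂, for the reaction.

7.551 min

Step 1: For a first-order reaction, t₁/₂ = ln(2)/k
Step 2: t₁/₂ = ln(2)/0.0918
Step 3: t₁/₂ = 0.6931/0.0918 = 7.551 min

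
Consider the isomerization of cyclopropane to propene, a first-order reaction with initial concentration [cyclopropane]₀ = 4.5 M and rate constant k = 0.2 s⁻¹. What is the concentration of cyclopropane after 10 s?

0.609 M

Step 1: For a first-order reaction: [cyclopropane] = [cyclopropane]₀ × e^(-kt)
Step 2: [cyclopropane] = 4.5 × e^(-0.2 × 10)
Step 3: [cyclopropane] = 4.5 × e^(-2)
Step 4: [cyclopropane] = 4.5 × 0.135335 = 0.609 M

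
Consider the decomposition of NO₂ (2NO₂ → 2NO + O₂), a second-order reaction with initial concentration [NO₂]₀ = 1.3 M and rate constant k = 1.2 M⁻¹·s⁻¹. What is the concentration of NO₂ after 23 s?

0.03525 M

Step 1: For a second-order reaction: 1/[NO₂] = 1/[NO₂]₀ + kt
Step 2: 1/[NO₂] = 1/1.3 + 1.2 × 23
Step 3: 1/[NO₂] = 0.7692 + 27.6 = 28.37
Step 4: [NO₂] = 1/28.37 = 0.03525 M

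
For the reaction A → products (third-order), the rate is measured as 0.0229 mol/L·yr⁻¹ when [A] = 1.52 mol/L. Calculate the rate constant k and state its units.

0.006521 (mol/L)⁻²·yr⁻¹

Step 1: rate = k[A]^3, so k = rate / [A]^3.
Step 2: k = 0.0229 / (1.52)^3 = 0.0229 / 3.512.
Step 3: k = 0.006521 (mol/L)⁻²·yr⁻¹.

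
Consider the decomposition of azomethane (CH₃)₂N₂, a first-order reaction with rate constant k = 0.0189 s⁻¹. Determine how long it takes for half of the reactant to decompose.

36.67 s

Step 1: For a first-order reaction, t₁/₂ = ln(2)/k
Step 2: t₁/₂ = ln(2)/0.0189
Step 3: t₁/₂ = 0.6931/0.0189 = 36.67 s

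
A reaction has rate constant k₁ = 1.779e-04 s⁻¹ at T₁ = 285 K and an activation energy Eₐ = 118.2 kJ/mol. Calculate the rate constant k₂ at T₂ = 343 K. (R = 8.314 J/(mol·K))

8.195e-01 s⁻¹

Step 1: Use the two-temperature Arrhenius form: ln(k₂/k₁) = -Eₐ/R × (1/T₂ - 1/T₁)
Step 2: Convert Eₐ to J/mol: 118.2 kJ/mol = 118200 J/mol
Step 3: 1/T₂ - 1/T₁ = 1/343 - 1/285 = -5.933200e-04 K⁻¹
Step 4: ln(k₂/k₁) = -118200/8.314 × -5.933200e-04 = 8.43522
Step 5: k₂ = k₁ × exp(8.43522) = 1.779e-04 × 4.60648e+03 = 8.195e-01 s⁻¹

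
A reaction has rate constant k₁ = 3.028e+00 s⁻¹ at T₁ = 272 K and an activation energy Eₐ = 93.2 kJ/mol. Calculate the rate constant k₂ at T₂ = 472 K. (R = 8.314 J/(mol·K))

1.162e+08 s⁻¹

Step 1: Use the two-temperature Arrhenius form: ln(k₂/k₁) = -Eₐ/R × (1/T₂ - 1/T₁)
Step 2: Convert Eₐ to J/mol: 93.2 kJ/mol = 93200 J/mol
Step 3: 1/T₂ - 1/T₁ = 1/472 - 1/272 = -1.557827e-03 K⁻¹
Step 4: ln(k₂/k₁) = -93200/8.314 × -1.557827e-03 = 17.46325
Step 5: k₂ = k₁ × exp(17.46325) = 3.028e+00 × 3.83878e+07 = 1.162e+08 s⁻¹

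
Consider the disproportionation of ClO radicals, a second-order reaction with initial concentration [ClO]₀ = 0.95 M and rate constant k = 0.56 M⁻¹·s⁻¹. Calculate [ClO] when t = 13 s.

0.12 M

Step 1: For a second-order reaction: 1/[ClO] = 1/[ClO]₀ + kt
Step 2: 1/[ClO] = 1/0.95 + 0.56 × 13
Step 3: 1/[ClO] = 1.053 + 7.28 = 8.333
Step 4: [ClO] = 1/8.333 = 0.12 M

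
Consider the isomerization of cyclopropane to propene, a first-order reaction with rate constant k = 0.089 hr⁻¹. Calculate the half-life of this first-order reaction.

7.788 hr

Step 1: For a first-order reaction, t₁/₂ = ln(2)/k
Step 2: t₁/₂ = ln(2)/0.089
Step 3: t₁/₂ = 0.6931/0.089 = 7.788 hr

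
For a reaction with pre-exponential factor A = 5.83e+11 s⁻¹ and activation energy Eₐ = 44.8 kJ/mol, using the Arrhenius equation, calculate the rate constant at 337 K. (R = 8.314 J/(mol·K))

6.63e+04 s⁻¹

Step 1: Use the Arrhenius equation: k = A × exp(-Eₐ/RT)
Step 2: Convert Eₐ to J/mol: 44.8 kJ/mol = 44800 J/mol
Step 3: Calculate the exponent: -Eₐ/(RT) = -44800/(8.314 × 337) = -15.98962
Step 4: k = 5.83e+11 × exp(-15.98962)
Step 5: k = 5.83e+11 × 1.13709e-07 = 6.6292e+04 s⁻¹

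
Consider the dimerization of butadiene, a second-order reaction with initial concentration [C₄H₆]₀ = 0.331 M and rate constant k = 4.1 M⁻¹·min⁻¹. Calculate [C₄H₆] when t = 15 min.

0.0155 M

Step 1: For a second-order reaction: 1/[C₄H₆] = 1/[C₄H₆]₀ + kt
Step 2: 1/[C₄H₆] = 1/0.331 + 4.1 × 15
Step 3: 1/[C₄H₆] = 3.021 + 61.5 = 64.52
Step 4: [C₄H₆] = 1/64.52 = 0.0155 M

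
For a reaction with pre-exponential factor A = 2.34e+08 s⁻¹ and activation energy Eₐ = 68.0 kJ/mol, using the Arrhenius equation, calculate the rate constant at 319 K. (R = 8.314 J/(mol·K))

1.71e-03 s⁻¹

Step 1: Use the Arrhenius equation: k = A × exp(-Eₐ/RT)
Step 2: Convert Eₐ to J/mol: 68.0 kJ/mol = 68000 J/mol
Step 3: Calculate the exponent: -Eₐ/(RT) = -68000/(8.314 × 319) = -25.63942
Step 4: k = 2.34e+08 × exp(-25.63942)
Step 5: k = 2.34e+08 × 7.32726e-12 = 1.7146e-03 s⁻¹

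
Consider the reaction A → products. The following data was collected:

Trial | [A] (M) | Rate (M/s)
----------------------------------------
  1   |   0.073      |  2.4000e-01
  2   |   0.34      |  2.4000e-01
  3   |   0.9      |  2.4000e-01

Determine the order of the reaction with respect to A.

zeroth order (0)

Step 1: Compare trials - when concentration changes, rate stays constant.
Step 2: rate₂/rate₁ = 2.4000e-01/2.4000e-01 = 1
Step 3: [A]₂/[A]₁ = 0.34/0.073 = 4.658
Step 4: Since rate ratio ≈ (conc ratio)^0, the reaction is zeroth order.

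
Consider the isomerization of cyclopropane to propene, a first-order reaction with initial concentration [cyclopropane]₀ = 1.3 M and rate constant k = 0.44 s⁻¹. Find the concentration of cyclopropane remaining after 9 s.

0.02478 M

Step 1: For a first-order reaction: [cyclopropane] = [cyclopropane]₀ × e^(-kt)
Step 2: [cyclopropane] = 1.3 × e^(-0.44 × 9)
Step 3: [cyclopropane] = 1.3 × e^(-3.96)
Step 4: [cyclopropane] = 1.3 × 0.0190631 = 0.02478 M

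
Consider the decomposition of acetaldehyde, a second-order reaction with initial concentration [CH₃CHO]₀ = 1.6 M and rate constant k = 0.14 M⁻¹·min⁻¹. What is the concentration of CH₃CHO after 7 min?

0.6231 M

Step 1: For a second-order reaction: 1/[CH₃CHO] = 1/[CH₃CHO]₀ + kt
Step 2: 1/[CH₃CHO] = 1/1.6 + 0.14 × 7
Step 3: 1/[CH₃CHO] = 0.625 + 0.98 = 1.605
Step 4: [CH₃CHO] = 1/1.605 = 0.6231 M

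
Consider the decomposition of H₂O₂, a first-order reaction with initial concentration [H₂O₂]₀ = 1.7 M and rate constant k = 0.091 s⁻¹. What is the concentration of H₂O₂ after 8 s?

0.8209 M

Step 1: For a first-order reaction: [H₂O₂] = [H₂O₂]₀ × e^(-kt)
Step 2: [H₂O₂] = 1.7 × e^(-0.091 × 8)
Step 3: [H₂O₂] = 1.7 × e^(-0.728)
Step 4: [H₂O₂] = 1.7 × 0.482874 = 0.8209 M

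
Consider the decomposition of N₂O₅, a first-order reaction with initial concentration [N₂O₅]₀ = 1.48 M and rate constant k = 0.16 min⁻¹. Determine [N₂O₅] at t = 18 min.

0.08308 M

Step 1: For a first-order reaction: [N₂O₅] = [N₂O₅]₀ × e^(-kt)
Step 2: [N₂O₅] = 1.48 × e^(-0.16 × 18)
Step 3: [N₂O₅] = 1.48 × e^(-2.88)
Step 4: [N₂O₅] = 1.48 × 0.0561348 = 0.08308 M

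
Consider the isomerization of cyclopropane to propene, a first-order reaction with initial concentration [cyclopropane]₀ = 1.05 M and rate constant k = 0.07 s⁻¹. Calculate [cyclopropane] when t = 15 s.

0.3674 M

Step 1: For a first-order reaction: [cyclopropane] = [cyclopropane]₀ × e^(-kt)
Step 2: [cyclopropane] = 1.05 × e^(-0.07 × 15)
Step 3: [cyclopropane] = 1.05 × e^(-1.05)
Step 4: [cyclopropane] = 1.05 × 0.349938 = 0.3674 M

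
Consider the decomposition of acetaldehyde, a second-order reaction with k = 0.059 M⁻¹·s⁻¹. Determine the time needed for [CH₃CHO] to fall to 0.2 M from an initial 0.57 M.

55.01 s

Step 1: For second-order: t = (1/[CH₃CHO] - 1/[CH₃CHO]₀)/k
Step 2: t = (1/0.2 - 1/0.57)/0.059
Step 3: t = (5 - 1.754)/0.059
Step 4: t = 3.246/0.059 = 55.01 s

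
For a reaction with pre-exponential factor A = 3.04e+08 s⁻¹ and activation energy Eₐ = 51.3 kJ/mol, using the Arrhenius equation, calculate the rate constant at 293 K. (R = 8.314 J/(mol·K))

2.17e-01 s⁻¹

Step 1: Use the Arrhenius equation: k = A × exp(-Eₐ/RT)
Step 2: Convert Eₐ to J/mol: 51.3 kJ/mol = 51300 J/mol
Step 3: Calculate the exponent: -Eₐ/(RT) = -51300/(8.314 × 293) = -21.05910
Step 4: k = 3.04e+08 × exp(-21.05910)
Step 5: k = 3.04e+08 × 7.14742e-10 = 2.1728e-01 s⁻¹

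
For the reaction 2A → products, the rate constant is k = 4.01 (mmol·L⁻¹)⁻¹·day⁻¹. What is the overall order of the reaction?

second order (2)

Step 1: The units of k for an nth-order reaction are (concentration)^(1-n)·(time)⁻¹.
Step 2: Here k has units (mmol·L⁻¹)⁻¹·day⁻¹, so the concentration exponent is -1.
Step 3: 1 - n = -1 ⇒ n = 2. The reaction is second order.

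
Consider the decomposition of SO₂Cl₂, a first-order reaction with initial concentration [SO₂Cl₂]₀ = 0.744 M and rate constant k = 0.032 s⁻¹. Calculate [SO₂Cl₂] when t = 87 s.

0.04597 M

Step 1: For a first-order reaction: [SO₂Cl₂] = [SO₂Cl₂]₀ × e^(-kt)
Step 2: [SO₂Cl₂] = 0.744 × e^(-0.032 × 87)
Step 3: [SO₂Cl₂] = 0.744 × e^(-2.784)
Step 4: [SO₂Cl₂] = 0.744 × 0.0617908 = 0.04597 M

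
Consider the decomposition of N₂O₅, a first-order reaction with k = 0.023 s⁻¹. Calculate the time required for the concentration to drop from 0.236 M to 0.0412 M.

75.89 s

Step 1: For first-order: t = ln([N₂O₅]₀/[N₂O₅])/k
Step 2: t = ln(0.236/0.0412)/0.023
Step 3: t = ln(5.728)/0.023
Step 4: t = 1.745/0.023 = 75.89 s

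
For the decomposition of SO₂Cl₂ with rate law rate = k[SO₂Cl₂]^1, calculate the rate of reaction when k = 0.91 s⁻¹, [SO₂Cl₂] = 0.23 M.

0.2093 M/s

Step 1: Identify the rate law: rate = k[SO₂Cl₂]^1
Step 2: Substitute values: rate = 0.91 × (0.23)^1
Step 3: Calculate: rate = 0.91 × 0.23 = 0.2093 M/s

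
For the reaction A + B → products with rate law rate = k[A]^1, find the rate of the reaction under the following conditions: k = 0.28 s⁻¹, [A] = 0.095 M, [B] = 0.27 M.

0.0266 M/s

Step 1: The rate law is rate = k[A]^1
Step 2: Note that the rate does not depend on [B] (zero order in B).
Step 3: rate = 0.28 × (0.095)^1 = 0.0266 M/s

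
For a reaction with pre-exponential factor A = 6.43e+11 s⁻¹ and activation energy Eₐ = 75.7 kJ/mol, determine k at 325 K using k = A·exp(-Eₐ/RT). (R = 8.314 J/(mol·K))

4.38e-01 s⁻¹

Step 1: Use the Arrhenius equation: k = A × exp(-Eₐ/RT)
Step 2: Convert Eₐ to J/mol: 75.7 kJ/mol = 75700 J/mol
Step 3: Calculate the exponent: -Eₐ/(RT) = -75700/(8.314 × 325) = -28.01577
Step 4: k = 6.43e+11 × exp(-28.01577)
Step 5: k = 6.43e+11 × 6.80622e-13 = 4.3764e-01 s⁻¹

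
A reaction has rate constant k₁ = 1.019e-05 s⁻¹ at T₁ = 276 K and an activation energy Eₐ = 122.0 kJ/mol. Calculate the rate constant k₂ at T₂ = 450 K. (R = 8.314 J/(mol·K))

8.636e+03 s⁻¹

Step 1: Use the two-temperature Arrhenius form: ln(k₂/k₁) = -Eₐ/R × (1/T₂ - 1/T₁)
Step 2: Convert Eₐ to J/mol: 122.0 kJ/mol = 122000 J/mol
Step 3: 1/T₂ - 1/T₁ = 1/450 - 1/276 = -1.400966e-03 K⁻¹
Step 4: ln(k₂/k₁) = -122000/8.314 × -1.400966e-03 = 20.55784
Step 5: k₂ = k₁ × exp(20.55784) = 1.019e-05 × 8.47533e+08 = 8.636e+03 s⁻¹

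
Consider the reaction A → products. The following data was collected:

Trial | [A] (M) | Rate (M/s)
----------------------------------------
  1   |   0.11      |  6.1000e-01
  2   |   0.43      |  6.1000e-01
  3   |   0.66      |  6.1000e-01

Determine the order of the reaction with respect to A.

zeroth order (0)

Step 1: Compare trials - when concentration changes, rate stays constant.
Step 2: rate₂/rate₁ = 6.1000e-01/6.1000e-01 = 1
Step 3: [A]₂/[A]₁ = 0.43/0.11 = 3.909
Step 4: Since rate ratio ≈ (conc ratio)^0, the reaction is zeroth order.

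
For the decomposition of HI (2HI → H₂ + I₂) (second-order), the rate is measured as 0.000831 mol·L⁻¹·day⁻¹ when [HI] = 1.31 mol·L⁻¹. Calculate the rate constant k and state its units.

0.0004842 (mol·L⁻¹)⁻¹·day⁻¹

Step 1: rate = k[HI]^2, so k = rate / [HI]^2.
Step 2: k = 0.000831 / (1.31)^2 = 0.000831 / 1.716.
Step 3: k = 0.0004842 (mol·L⁻¹)⁻¹·day⁻¹.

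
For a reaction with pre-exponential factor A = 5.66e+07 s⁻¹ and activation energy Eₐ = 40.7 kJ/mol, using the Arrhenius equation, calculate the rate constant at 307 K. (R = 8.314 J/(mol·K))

6.72e+00 s⁻¹

Step 1: Use the Arrhenius equation: k = A × exp(-Eₐ/RT)
Step 2: Convert Eₐ to J/mol: 40.7 kJ/mol = 40700 J/mol
Step 3: Calculate the exponent: -Eₐ/(RT) = -40700/(8.314 × 307) = -15.94579
Step 4: k = 5.66e+07 × exp(-15.94579)
Step 5: k = 5.66e+07 × 1.18804e-07 = 6.7243e+00 s⁻¹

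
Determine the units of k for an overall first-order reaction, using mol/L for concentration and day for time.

day⁻¹

Step 1: For overall order n, rate = k × (concentration)^n.
Step 2: Rate has units mol/L·day⁻¹; concentration term has units (mol/L)^1.
Step 3: k = rate / (concentration)^n, so units of k = (mol/L)^(1-1)·day⁻¹ = day⁻¹.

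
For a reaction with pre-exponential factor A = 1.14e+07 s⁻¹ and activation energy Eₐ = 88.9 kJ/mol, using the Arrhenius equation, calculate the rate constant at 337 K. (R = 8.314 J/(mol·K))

1.89e-07 s⁻¹

Step 1: Use the Arrhenius equation: k = A × exp(-Eₐ/RT)
Step 2: Convert Eₐ to J/mol: 88.9 kJ/mol = 88900 J/mol
Step 3: Calculate the exponent: -Eₐ/(RT) = -88900/(8.314 × 337) = -31.72940
Step 4: k = 1.14e+07 × exp(-31.72940)
Step 5: k = 1.14e+07 × 1.65996e-14 = 1.8924e-07 s⁻¹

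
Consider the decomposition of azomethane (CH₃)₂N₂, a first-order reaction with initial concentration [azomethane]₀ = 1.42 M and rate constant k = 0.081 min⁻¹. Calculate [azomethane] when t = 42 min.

0.0473 M

Step 1: For a first-order reaction: [azomethane] = [azomethane]₀ × e^(-kt)
Step 2: [azomethane] = 1.42 × e^(-0.081 × 42)
Step 3: [azomethane] = 1.42 × e^(-3.402)
Step 4: [azomethane] = 1.42 × 0.0333066 = 0.0473 M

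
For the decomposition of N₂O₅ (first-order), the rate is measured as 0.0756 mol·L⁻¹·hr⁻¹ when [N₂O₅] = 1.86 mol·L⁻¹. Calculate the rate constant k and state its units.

0.04065 hr⁻¹

Step 1: rate = k[N₂O₅]^1, so k = rate / [N₂O₅]^1.
Step 2: k = 0.0756 / (1.86)^1 = 0.0756 / 1.86.
Step 3: k = 0.04065 hr⁻¹.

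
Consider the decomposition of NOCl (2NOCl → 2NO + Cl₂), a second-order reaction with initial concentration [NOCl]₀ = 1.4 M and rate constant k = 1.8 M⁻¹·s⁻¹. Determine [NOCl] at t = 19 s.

0.02864 M

Step 1: For a second-order reaction: 1/[NOCl] = 1/[NOCl]₀ + kt
Step 2: 1/[NOCl] = 1/1.4 + 1.8 × 19
Step 3: 1/[NOCl] = 0.7143 + 34.2 = 34.91
Step 4: [NOCl] = 1/34.91 = 0.02864 M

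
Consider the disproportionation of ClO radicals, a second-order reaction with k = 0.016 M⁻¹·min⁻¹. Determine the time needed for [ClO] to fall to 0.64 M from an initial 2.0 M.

66.41 min

Step 1: For second-order: t = (1/[ClO] - 1/[ClO]₀)/k
Step 2: t = (1/0.64 - 1/2.0)/0.016
Step 3: t = (1.562 - 0.5)/0.016
Step 4: t = 1.062/0.016 = 66.41 min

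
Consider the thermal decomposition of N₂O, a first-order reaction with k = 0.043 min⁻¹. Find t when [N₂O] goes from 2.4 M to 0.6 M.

32.24 min

Step 1: For first-order: t = ln([N₂O]₀/[N₂O])/k
Step 2: t = ln(2.4/0.6)/0.043
Step 3: t = ln(4)/0.043
Step 4: t = 1.386/0.043 = 32.24 min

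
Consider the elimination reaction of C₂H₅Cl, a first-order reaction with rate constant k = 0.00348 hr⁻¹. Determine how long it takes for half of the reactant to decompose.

199.2 hr

Step 1: For a first-order reaction, t₁/₂ = ln(2)/k
Step 2: t₁/₂ = ln(2)/0.00348
Step 3: t₁/₂ = 0.6931/0.00348 = 199.2 hr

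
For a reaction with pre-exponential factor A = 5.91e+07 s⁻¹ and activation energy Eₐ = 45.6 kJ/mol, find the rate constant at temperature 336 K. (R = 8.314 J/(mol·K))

4.81e+00 s⁻¹

Step 1: Use the Arrhenius equation: k = A × exp(-Eₐ/RT)
Step 2: Convert Eₐ to J/mol: 45.6 kJ/mol = 45600 J/mol
Step 3: Calculate the exponent: -Eₐ/(RT) = -45600/(8.314 × 336) = -16.32359
Step 4: k = 5.91e+07 × exp(-16.32359)
Step 5: k = 5.91e+07 × 8.14245e-08 = 4.8122e+00 s⁻¹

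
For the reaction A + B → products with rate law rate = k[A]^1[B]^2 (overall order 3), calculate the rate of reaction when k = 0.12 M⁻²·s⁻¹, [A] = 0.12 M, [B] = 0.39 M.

0.00219 M/s

Step 1: The rate law is rate = k[A]^1[B]^2, overall order = 1+2 = 3
Step 2: Substitute values: rate = 0.12 × (0.12)^1 × (0.39)^2
Step 3: rate = 0.12 × 0.12 × 0.1521 = 0.00219024 M/s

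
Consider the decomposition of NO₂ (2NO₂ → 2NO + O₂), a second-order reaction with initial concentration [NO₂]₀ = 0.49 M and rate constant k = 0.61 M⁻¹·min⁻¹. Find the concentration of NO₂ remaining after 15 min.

0.08936 M

Step 1: For a second-order reaction: 1/[NO₂] = 1/[NO₂]₀ + kt
Step 2: 1/[NO₂] = 1/0.49 + 0.61 × 15
Step 3: 1/[NO₂] = 2.041 + 9.15 = 11.19
Step 4: [NO₂] = 1/11.19 = 0.08936 M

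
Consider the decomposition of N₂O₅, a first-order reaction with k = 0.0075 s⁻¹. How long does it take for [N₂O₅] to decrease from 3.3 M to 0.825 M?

184.8 s

Step 1: For first-order: t = ln([N₂O₅]₀/[N₂O₅])/k
Step 2: t = ln(3.3/0.825)/0.0075
Step 3: t = ln(4)/0.0075
Step 4: t = 1.386/0.0075 = 184.8 s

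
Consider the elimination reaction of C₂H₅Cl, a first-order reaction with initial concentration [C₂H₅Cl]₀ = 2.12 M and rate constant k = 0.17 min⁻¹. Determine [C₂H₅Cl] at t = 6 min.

0.7645 M

Step 1: For a first-order reaction: [C₂H₅Cl] = [C₂H₅Cl]₀ × e^(-kt)
Step 2: [C₂H₅Cl] = 2.12 × e^(-0.17 × 6)
Step 3: [C₂H₅Cl] = 2.12 × e^(-1.02)
Step 4: [C₂H₅Cl] = 2.12 × 0.360595 = 0.7645 M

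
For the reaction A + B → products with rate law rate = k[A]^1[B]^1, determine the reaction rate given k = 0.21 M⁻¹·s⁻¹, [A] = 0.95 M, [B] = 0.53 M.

0.1057 M/s

Step 1: The rate law is rate = k[A]^1[B]^1
Step 2: Substitute: rate = 0.21 × (0.95)^1 × (0.53)^1
Step 3: rate = 0.21 × 0.95 × 0.53 = 0.105735 M/s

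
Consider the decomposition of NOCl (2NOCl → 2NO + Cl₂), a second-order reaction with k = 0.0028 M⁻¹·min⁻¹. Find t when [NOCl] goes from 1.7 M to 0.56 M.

427.7 min

Step 1: For second-order: t = (1/[NOCl] - 1/[NOCl]₀)/k
Step 2: t = (1/0.56 - 1/1.7)/0.0028
Step 3: t = (1.786 - 0.5882)/0.0028
Step 4: t = 1.197/0.0028 = 427.7 min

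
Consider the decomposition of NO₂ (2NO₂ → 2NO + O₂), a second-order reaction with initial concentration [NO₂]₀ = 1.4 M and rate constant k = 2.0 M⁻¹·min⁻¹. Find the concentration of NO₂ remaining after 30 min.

0.01647 M

Step 1: For a second-order reaction: 1/[NO₂] = 1/[NO₂]₀ + kt
Step 2: 1/[NO₂] = 1/1.4 + 2.0 × 30
Step 3: 1/[NO₂] = 0.7143 + 60 = 60.71
Step 4: [NO₂] = 1/60.71 = 0.01647 M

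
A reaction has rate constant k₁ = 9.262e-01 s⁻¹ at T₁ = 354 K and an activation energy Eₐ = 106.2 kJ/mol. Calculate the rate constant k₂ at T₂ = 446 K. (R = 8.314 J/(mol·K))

1.582e+03 s⁻¹

Step 1: Use the two-temperature Arrhenius form: ln(k₂/k₁) = -Eₐ/R × (1/T₂ - 1/T₁)
Step 2: Convert Eₐ to J/mol: 106.2 kJ/mol = 106200 J/mol
Step 3: 1/T₂ - 1/T₁ = 1/446 - 1/354 = -5.827063e-04 K⁻¹
Step 4: ln(k₂/k₁) = -106200/8.314 × -5.827063e-04 = 7.44328
Step 5: k₂ = k₁ × exp(7.44328) = 9.262e-01 × 1.70834e+03 = 1.582e+03 s⁻¹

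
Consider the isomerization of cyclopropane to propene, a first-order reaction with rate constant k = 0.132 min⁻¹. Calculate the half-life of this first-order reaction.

5.251 min

Step 1: For a first-order reaction, t₁/₂ = ln(2)/k
Step 2: t₁/₂ = ln(2)/0.132
Step 3: t₁/₂ = 0.6931/0.132 = 5.251 min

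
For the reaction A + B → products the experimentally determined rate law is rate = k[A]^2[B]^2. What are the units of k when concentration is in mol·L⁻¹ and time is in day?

(mol·L⁻¹)⁻³·day⁻¹

Step 1: Overall order = 2 + 2 = 4.
Step 2: rate has units mol·L⁻¹·day⁻¹; [A]^2[B]^2 has units (mol·L⁻¹)^4.
Step 3: k = rate/([A]^2[B]^2), so units of k = (mol·L⁻¹)^(1-4)·day⁻¹ = (mol·L⁻¹)⁻³·day⁻¹.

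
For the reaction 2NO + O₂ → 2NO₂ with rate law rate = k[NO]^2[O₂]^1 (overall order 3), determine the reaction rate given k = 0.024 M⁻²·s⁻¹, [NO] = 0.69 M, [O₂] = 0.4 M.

0.004571 M/s

Step 1: The rate law is rate = k[NO]^2[O₂]^1, overall order = 2+1 = 3
Step 2: Substitute values: rate = 0.024 × (0.69)^2 × (0.4)^1
Step 3: rate = 0.024 × 0.4761 × 0.4 = 0.00457056 M/s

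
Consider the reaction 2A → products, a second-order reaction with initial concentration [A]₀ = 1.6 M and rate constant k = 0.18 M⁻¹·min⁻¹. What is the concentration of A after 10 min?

0.4124 M

Step 1: For a second-order reaction: 1/[A] = 1/[A]₀ + kt
Step 2: 1/[A] = 1/1.6 + 0.18 × 10
Step 3: 1/[A] = 0.625 + 1.8 = 2.425
Step 4: [A] = 1/2.425 = 0.4124 M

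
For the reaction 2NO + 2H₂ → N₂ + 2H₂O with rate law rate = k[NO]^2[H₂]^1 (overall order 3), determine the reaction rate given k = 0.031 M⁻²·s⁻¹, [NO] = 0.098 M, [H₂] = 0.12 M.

3.573e-05 M/s

Step 1: The rate law is rate = k[NO]^2[H₂]^1, overall order = 2+1 = 3
Step 2: Substitute values: rate = 0.031 × (0.098)^2 × (0.12)^1
Step 3: rate = 0.031 × 0.009604 × 0.12 = 3.57269e-05 M/s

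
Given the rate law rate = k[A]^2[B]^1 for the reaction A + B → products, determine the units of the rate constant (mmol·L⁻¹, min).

(mmol·L⁻¹)⁻²·min⁻¹

Step 1: Overall order = 2 + 1 = 3.
Step 2: rate has units mmol·L⁻¹·min⁻¹; [A]^2[B]^1 has units (mmol·L⁻¹)^3.
Step 3: k = rate/([A]^2[B]^1), so units of k = (mmol·L⁻¹)^(1-3)·min⁻¹ = (mmol·L⁻¹)⁻²·min⁻¹.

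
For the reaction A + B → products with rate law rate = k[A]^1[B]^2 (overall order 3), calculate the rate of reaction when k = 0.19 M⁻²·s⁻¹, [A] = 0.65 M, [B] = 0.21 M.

0.005446 M/s

Step 1: The rate law is rate = k[A]^1[B]^2, overall order = 1+2 = 3
Step 2: Substitute values: rate = 0.19 × (0.65)^1 × (0.21)^2
Step 3: rate = 0.19 × 0.65 × 0.0441 = 0.00544635 M/s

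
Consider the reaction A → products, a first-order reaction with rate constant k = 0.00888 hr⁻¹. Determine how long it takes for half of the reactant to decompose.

78.06 hr

Step 1: For a first-order reaction, t₁/₂ = ln(2)/k
Step 2: t₁/₂ = ln(2)/0.00888
Step 3: t₁/₂ = 0.6931/0.00888 = 78.06 hr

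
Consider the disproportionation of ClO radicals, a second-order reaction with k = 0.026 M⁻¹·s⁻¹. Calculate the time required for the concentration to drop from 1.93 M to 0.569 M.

47.67 s

Step 1: For second-order: t = (1/[ClO] - 1/[ClO]₀)/k
Step 2: t = (1/0.569 - 1/1.93)/0.026
Step 3: t = (1.757 - 0.5181)/0.026
Step 4: t = 1.239/0.026 = 47.67 s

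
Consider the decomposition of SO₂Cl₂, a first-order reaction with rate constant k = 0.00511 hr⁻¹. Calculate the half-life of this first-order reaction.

135.6 hr

Step 1: For a first-order reaction, t₁/₂ = ln(2)/k
Step 2: t₁/₂ = ln(2)/0.00511
Step 3: t₁/₂ = 0.6931/0.00511 = 135.6 hr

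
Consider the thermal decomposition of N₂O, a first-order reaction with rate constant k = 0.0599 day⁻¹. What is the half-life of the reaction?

11.57 day

Step 1: For a first-order reaction, t₁/₂ = ln(2)/k
Step 2: t₁/₂ = ln(2)/0.0599
Step 3: t₁/₂ = 0.6931/0.0599 = 11.57 day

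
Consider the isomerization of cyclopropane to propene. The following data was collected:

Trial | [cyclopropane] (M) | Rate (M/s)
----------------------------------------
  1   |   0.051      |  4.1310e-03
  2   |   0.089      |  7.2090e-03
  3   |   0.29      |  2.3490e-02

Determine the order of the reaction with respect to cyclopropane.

first order (1)

Step 1: Compare trials to find order n where rate₂/rate₁ = ([cyclopropane]₂/[cyclopropane]₁)^n
Step 2: rate₂/rate₁ = 7.2090e-03/4.1310e-03 = 1.745
Step 3: [cyclopropane]₂/[cyclopropane]₁ = 0.089/0.051 = 1.745
Step 4: n = ln(1.745)/ln(1.745) = 1.00 ≈ 1
Step 5: The reaction is first order in cyclopropane.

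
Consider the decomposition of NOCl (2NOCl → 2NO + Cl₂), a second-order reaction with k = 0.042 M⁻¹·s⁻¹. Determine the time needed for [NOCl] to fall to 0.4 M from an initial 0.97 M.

34.98 s

Step 1: For second-order: t = (1/[NOCl] - 1/[NOCl]₀)/k
Step 2: t = (1/0.4 - 1/0.97)/0.042
Step 3: t = (2.5 - 1.031)/0.042
Step 4: t = 1.469/0.042 = 34.98 s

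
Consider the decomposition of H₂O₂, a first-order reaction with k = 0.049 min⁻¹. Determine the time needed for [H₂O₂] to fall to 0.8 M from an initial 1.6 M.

14.15 min

Step 1: For first-order: t = ln([H₂O₂]₀/[H₂O₂])/k
Step 2: t = ln(1.6/0.8)/0.049
Step 3: t = ln(2)/0.049
Step 4: t = 0.6931/0.049 = 14.15 min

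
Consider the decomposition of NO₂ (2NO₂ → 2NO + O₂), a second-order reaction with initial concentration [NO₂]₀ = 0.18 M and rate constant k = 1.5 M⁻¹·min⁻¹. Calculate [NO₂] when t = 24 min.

0.02406 M

Step 1: For a second-order reaction: 1/[NO₂] = 1/[NO₂]₀ + kt
Step 2: 1/[NO₂] = 1/0.18 + 1.5 × 24
Step 3: 1/[NO₂] = 5.556 + 36 = 41.56
Step 4: [NO₂] = 1/41.56 = 0.02406 M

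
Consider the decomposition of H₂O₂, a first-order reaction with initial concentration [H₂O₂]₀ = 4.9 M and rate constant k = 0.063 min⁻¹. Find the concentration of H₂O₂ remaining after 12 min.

2.301 M

Step 1: For a first-order reaction: [H₂O₂] = [H₂O₂]₀ × e^(-kt)
Step 2: [H₂O₂] = 4.9 × e^(-0.063 × 12)
Step 3: [H₂O₂] = 4.9 × e^(-0.756)
Step 4: [H₂O₂] = 4.9 × 0.469541 = 2.301 M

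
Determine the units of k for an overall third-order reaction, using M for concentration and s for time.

M⁻²·s⁻¹

Step 1: For overall order n, rate = k × (concentration)^n.
Step 2: Rate has units M·s⁻¹; concentration term has units M^3.
Step 3: k = rate / (concentration)^n, so units of k = M^(1-3)·s⁻¹ = M⁻²·s⁻¹.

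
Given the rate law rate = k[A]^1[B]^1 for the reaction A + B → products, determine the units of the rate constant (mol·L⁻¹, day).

(mol·L⁻¹)⁻¹·day⁻¹

Step 1: Overall order = 1 + 1 = 2.
Step 2: rate has units mol·L⁻¹·day⁻¹; [A]^1[B]^1 has units (mol·L⁻¹)^2.
Step 3: k = rate/([A]^1[B]^1), so units of k = (mol·L⁻¹)^(1-2)·day⁻¹ = (mol·L⁻¹)⁻¹·day⁻¹.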